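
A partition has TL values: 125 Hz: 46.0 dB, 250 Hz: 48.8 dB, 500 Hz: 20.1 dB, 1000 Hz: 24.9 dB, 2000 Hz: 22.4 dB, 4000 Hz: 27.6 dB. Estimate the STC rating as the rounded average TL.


Given TL values at each frequency:
  125 Hz: 46.0 dB
  250 Hz: 48.8 dB
  500 Hz: 20.1 dB
  1000 Hz: 24.9 dB
  2000 Hz: 22.4 dB
  4000 Hz: 27.6 dB
Formula: STC ~ round(average of TL values)
Sum = 46.0 + 48.8 + 20.1 + 24.9 + 22.4 + 27.6 = 189.8
Average = 189.8 / 6 = 31.63
Rounded: 32

32


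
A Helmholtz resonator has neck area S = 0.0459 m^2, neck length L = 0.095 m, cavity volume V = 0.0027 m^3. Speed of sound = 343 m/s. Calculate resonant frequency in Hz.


Given values:
  S = 0.0459 m^2, L = 0.095 m, V = 0.0027 m^3, c = 343 m/s
Formula: f = (c / (2*pi)) * sqrt(S / (V * L))
Compute V * L = 0.0027 * 0.095 = 0.0002565
Compute S / (V * L) = 0.0459 / 0.0002565 = 178.9474
Compute sqrt(178.9474) = 13.377122
Compute c / (2*pi) = 343 / 6.283185 = 54.590148
f = 54.590148 * 13.377122 = 730.26

730.26 Hz


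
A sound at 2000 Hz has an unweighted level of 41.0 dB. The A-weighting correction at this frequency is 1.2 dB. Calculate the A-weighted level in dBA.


Given values:
  SPL = 41.0 dB
  A-weighting at 2000 Hz = 1.2 dB
Formula: L_A = SPL + A_weight
L_A = 41.0 + (1.2)
L_A = 42.2

42.2 dBA


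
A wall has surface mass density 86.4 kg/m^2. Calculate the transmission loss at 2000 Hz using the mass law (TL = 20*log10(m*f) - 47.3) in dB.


Given values:
  m = 86.4 kg/m^2, f = 2000 Hz
Formula: TL = 20 * log10(m * f) - 47.3
Compute m * f = 86.4 * 2000 = 172800.0
Compute log10(172800.0) = 5.237544
Compute 20 * 5.237544 = 104.7509
TL = 104.7509 - 47.3 = 57.45

57.45 dB


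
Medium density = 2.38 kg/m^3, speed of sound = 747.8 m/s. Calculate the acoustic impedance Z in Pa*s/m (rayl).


Given values:
  rho = 2.38 kg/m^3
  c = 747.8 m/s
Formula: Z = rho * c
Z = 2.38 * 747.8
Z = 1779.76

1779.76 rayl


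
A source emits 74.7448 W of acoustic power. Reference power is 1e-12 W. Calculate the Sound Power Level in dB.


Given values:
  W = 74.7448 W
  W_ref = 1e-12 W
Formula: SWL = 10 * log10(W / W_ref)
Compute ratio: W / W_ref = 74744800000000
Compute log10: log10(74744800000000) = 13.873581
Multiply: SWL = 10 * 13.873581 = 138.74

138.74 dB


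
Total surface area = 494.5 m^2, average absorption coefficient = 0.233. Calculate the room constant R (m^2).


Given values:
  S = 494.5 m^2, alpha = 0.233
Formula: R = S * alpha / (1 - alpha)
Numerator: 494.5 * 0.233 = 115.2185
Denominator: 1 - 0.233 = 0.767
R = 115.2185 / 0.767 = 150.22

150.22 m^2


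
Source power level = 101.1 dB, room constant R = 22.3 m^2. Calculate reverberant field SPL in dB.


Given values:
  Lw = 101.1 dB, R = 22.3 m^2
Formula: SPL = Lw + 10 * log10(4 / R)
Compute 4 / R = 4 / 22.3 = 0.179372
Compute 10 * log10(0.179372) = -7.4625
SPL = 101.1 + (-7.4625) = 93.64

93.64 dB


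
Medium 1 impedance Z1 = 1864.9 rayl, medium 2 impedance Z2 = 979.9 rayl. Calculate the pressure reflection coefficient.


Given values:
  Z1 = 1864.9 rayl, Z2 = 979.9 rayl
Formula: R = (Z2 - Z1) / (Z2 + Z1)
Numerator: Z2 - Z1 = 979.9 - 1864.9 = -885.0
Denominator: Z2 + Z1 = 979.9 + 1864.9 = 2844.8
R = -885.0 / 2844.8 = -0.3111

-0.3111


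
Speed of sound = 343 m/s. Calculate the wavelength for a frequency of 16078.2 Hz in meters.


Given values:
  c = 343 m/s, f = 16078.2 Hz
Formula: lambda = c / f
lambda = 343 / 16078.2
lambda = 0.0213

0.0213 m


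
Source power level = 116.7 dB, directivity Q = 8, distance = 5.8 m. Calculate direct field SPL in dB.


Given values:
  Lw = 116.7 dB, Q = 8, r = 5.8 m
Formula: SPL = Lw + 10 * log10(Q / (4 * pi * r^2))
Compute 4 * pi * r^2 = 4 * pi * 5.8^2 = 422.7327
Compute Q / denom = 8 / 422.7327 = 0.01892449
Compute 10 * log10(0.01892449) = -17.2298
SPL = 116.7 + (-17.2298) = 99.47

99.47 dB


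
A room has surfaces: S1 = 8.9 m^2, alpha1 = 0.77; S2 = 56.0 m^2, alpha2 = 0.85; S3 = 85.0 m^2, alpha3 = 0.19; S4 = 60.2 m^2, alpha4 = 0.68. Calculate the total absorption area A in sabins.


Given surfaces:
  Surface 1: 8.9 * 0.77 = 6.853
  Surface 2: 56.0 * 0.85 = 47.6
  Surface 3: 85.0 * 0.19 = 16.15
  Surface 4: 60.2 * 0.68 = 40.936
Formula: A = sum(Si * alpha_i)
A = 6.853 + 47.6 + 16.15 + 40.936
A = 111.54

111.54 sabins


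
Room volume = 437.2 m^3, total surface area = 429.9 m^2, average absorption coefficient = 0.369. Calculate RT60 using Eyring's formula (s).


Given values:
  V = 437.2 m^3, S = 429.9 m^2, alpha = 0.369
Formula: RT60 = 0.161 * V / (-S * ln(1 - alpha))
Compute ln(1 - 0.369) = ln(0.631) = -0.460449
Denominator: -429.9 * -0.460449 = 197.947
Numerator: 0.161 * 437.2 = 70.3892
RT60 = 70.3892 / 197.947 = 0.356

0.356 s


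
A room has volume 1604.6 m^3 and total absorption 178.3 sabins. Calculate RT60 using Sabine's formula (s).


Given values:
  V = 1604.6 m^3
  A = 178.3 sabins
Formula: RT60 = 0.161 * V / A
Numerator: 0.161 * 1604.6 = 258.3406
RT60 = 258.3406 / 178.3 = 1.449

1.449 s


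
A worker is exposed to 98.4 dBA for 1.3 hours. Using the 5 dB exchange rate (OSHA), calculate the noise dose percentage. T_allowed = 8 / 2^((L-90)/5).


Given values:
  L = 98.4 dBA, T = 1.3 hours
Formula: T_allowed = 8 / 2^((L - 90) / 5)
Compute exponent: (98.4 - 90) / 5 = 1.68
Compute 2^(1.68) = 3.20428
T_allowed = 8 / 3.20428 = 2.496661 hours
Dose = (T / T_allowed) * 100
Dose = (1.3 / 2.496661) * 100 = 52.07

52.07 %


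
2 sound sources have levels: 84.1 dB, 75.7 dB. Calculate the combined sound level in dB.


Formula: L_total = 10 * log10( sum(10^(Li/10)) )
  Source 1: 10^(84.1/10) = 257039578.2769
  Source 2: 10^(75.7/10) = 37153522.9097
Sum of linear values = 294193101.1866
L_total = 10 * log10(294193101.1866) = 84.69

84.69 dB


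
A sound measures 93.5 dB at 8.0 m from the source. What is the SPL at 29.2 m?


Given values:
  SPL1 = 93.5 dB, r1 = 8.0 m, r2 = 29.2 m
Formula: SPL2 = SPL1 - 20 * log10(r2 / r1)
Compute ratio: r2 / r1 = 29.2 / 8.0 = 3.65
Compute log10: log10(3.65) = 0.562293
Compute drop: 20 * 0.562293 = 11.2459
SPL2 = 93.5 - 11.2459 = 82.25

82.25 dB


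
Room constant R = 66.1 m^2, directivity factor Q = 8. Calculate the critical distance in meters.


Given values:
  R = 66.1 m^2, Q = 8
Formula: d_c = 0.141 * sqrt(Q * R)
Compute Q * R = 8 * 66.1 = 528.8
Compute sqrt(528.8) = 22.9957
d_c = 0.141 * 22.9957 = 3.242

3.242 m


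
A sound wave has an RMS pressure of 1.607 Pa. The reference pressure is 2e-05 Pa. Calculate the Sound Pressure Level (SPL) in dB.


Given values:
  p = 1.607 Pa
  p_ref = 2e-05 Pa
Formula: SPL = 20 * log10(p / p_ref)
Compute ratio: p / p_ref = 1.607 / 2e-05 = 80350
Compute log10: log10(80350) = 4.904986
Multiply: SPL = 20 * 4.904986 = 98.1

98.1 dB


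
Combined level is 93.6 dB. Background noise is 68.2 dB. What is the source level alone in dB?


Given values:
  L_total = 93.6 dB, L_bg = 68.2 dB
Formula: L_source = 10 * log10(10^(L_total/10) - 10^(L_bg/10))
Convert to linear:
  10^(93.6/10) = 2290867652.7678
  10^(68.2/10) = 6606934.4801
Difference: 2290867652.7678 - 6606934.4801 = 2284260718.2877
L_source = 10 * log10(2284260718.2877) = 93.59

93.59 dB


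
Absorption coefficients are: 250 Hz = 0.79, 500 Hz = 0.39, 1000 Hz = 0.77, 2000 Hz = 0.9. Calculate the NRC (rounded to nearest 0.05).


Given values:
  a_250 = 0.79, a_500 = 0.39
  a_1000 = 0.77, a_2000 = 0.9
Formula: NRC = (a250 + a500 + a1000 + a2000) / 4
Sum = 0.79 + 0.39 + 0.77 + 0.9 = 2.85
NRC = 2.85 / 4 = 0.7125
Rounded to nearest 0.05: 0.7

0.7


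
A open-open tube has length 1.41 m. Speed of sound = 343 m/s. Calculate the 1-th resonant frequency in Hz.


Given values:
  Tube type: open-open, L = 1.41 m, c = 343 m/s, n = 1
Formula: f_n = n * c / (2 * L)
Compute 2 * L = 2 * 1.41 = 2.82
f = 1 * 343 / 2.82
f = 121.63

121.63 Hz


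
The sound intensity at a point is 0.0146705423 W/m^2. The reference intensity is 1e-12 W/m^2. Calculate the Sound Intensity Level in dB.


Given values:
  I = 0.0146705423 W/m^2
  I_ref = 1e-12 W/m^2
Formula: SIL = 10 * log10(I / I_ref)
Compute ratio: I / I_ref = 14670542300
Compute log10: log10(14670542300) = 10.166446
Multiply: SIL = 10 * 10.166446 = 101.66

101.66 dB


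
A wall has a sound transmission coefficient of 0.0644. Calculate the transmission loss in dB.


Given values:
  tau = 0.0644
Formula: TL = 10 * log10(1 / tau)
Compute 1 / tau = 1 / 0.0644 = 15.528
Compute log10(15.528) = 1.191116
TL = 10 * 1.191116 = 11.91

11.91 dB


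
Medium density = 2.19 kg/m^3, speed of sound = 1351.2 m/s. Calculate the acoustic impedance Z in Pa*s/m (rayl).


Given values:
  rho = 2.19 kg/m^3
  c = 1351.2 m/s
Formula: Z = rho * c
Z = 2.19 * 1351.2
Z = 2959.13

2959.13 rayl


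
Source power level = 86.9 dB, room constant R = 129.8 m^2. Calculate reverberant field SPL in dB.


Given values:
  Lw = 86.9 dB, R = 129.8 m^2
Formula: SPL = Lw + 10 * log10(4 / R)
Compute 4 / R = 4 / 129.8 = 0.030817
Compute 10 * log10(0.030817) = -15.1121
SPL = 86.9 + (-15.1121) = 71.79

71.79 dB


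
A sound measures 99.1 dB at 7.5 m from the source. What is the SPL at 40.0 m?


Given values:
  SPL1 = 99.1 dB, r1 = 7.5 m, r2 = 40.0 m
Formula: SPL2 = SPL1 - 20 * log10(r2 / r1)
Compute ratio: r2 / r1 = 40.0 / 7.5 = 5.3333
Compute log10: log10(5.3333) = 0.726996
Compute drop: 20 * 0.726996 = 14.5399
SPL2 = 99.1 - 14.5399 = 84.56

84.56 dB


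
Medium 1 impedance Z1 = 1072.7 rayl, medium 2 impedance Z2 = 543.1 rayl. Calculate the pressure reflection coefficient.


Given values:
  Z1 = 1072.7 rayl, Z2 = 543.1 rayl
Formula: R = (Z2 - Z1) / (Z2 + Z1)
Numerator: Z2 - Z1 = 543.1 - 1072.7 = -529.6
Denominator: Z2 + Z1 = 543.1 + 1072.7 = 1615.8
R = -529.6 / 1615.8 = -0.3278

-0.3278


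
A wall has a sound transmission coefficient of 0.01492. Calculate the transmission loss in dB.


Given values:
  tau = 0.01492
Formula: TL = 10 * log10(1 / tau)
Compute 1 / tau = 1 / 0.01492 = 67.0241
Compute log10(67.0241) = 1.826231
TL = 10 * 1.826231 = 18.26

18.26 dB


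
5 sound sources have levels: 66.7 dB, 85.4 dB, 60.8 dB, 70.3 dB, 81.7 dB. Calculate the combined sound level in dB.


Formula: L_total = 10 * log10( sum(10^(Li/10)) )
  Source 1: 10^(66.7/10) = 4677351.4129
  Source 2: 10^(85.4/10) = 346736850.4525
  Source 3: 10^(60.8/10) = 1202264.4346
  Source 4: 10^(70.3/10) = 10715193.0524
  Source 5: 10^(81.7/10) = 147910838.8168
Sum of linear values = 511242498.1692
L_total = 10 * log10(511242498.1692) = 87.09

87.09 dB


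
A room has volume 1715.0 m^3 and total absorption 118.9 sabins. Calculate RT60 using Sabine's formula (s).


Given values:
  V = 1715.0 m^3
  A = 118.9 sabins
Formula: RT60 = 0.161 * V / A
Numerator: 0.161 * 1715.0 = 276.115
RT60 = 276.115 / 118.9 = 2.322

2.322 s


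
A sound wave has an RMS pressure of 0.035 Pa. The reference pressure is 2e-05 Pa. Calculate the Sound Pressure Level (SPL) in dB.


Given values:
  p = 0.035 Pa
  p_ref = 2e-05 Pa
Formula: SPL = 20 * log10(p / p_ref)
Compute ratio: p / p_ref = 0.035 / 2e-05 = 1750
Compute log10: log10(1750) = 3.243038
Multiply: SPL = 20 * 3.243038 = 64.86

64.86 dB


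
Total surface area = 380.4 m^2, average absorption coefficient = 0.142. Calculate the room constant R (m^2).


Given values:
  S = 380.4 m^2, alpha = 0.142
Formula: R = S * alpha / (1 - alpha)
Numerator: 380.4 * 0.142 = 54.0168
Denominator: 1 - 0.142 = 0.858
R = 54.0168 / 0.858 = 62.96

62.96 m^2


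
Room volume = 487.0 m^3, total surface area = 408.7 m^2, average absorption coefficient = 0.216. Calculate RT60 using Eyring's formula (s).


Given values:
  V = 487.0 m^3, S = 408.7 m^2, alpha = 0.216
Formula: RT60 = 0.161 * V / (-S * ln(1 - alpha))
Compute ln(1 - 0.216) = ln(0.784) = -0.243346
Denominator: -408.7 * -0.243346 = 99.4555
Numerator: 0.161 * 487.0 = 78.407
RT60 = 78.407 / 99.4555 = 0.788

0.788 s


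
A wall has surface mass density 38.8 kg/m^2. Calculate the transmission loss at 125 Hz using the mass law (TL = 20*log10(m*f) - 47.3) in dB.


Given values:
  m = 38.8 kg/m^2, f = 125 Hz
Formula: TL = 20 * log10(m * f) - 47.3
Compute m * f = 38.8 * 125 = 4850.0
Compute log10(4850.0) = 3.685742
Compute 20 * 3.685742 = 73.7148
TL = 73.7148 - 47.3 = 26.41

26.41 dB


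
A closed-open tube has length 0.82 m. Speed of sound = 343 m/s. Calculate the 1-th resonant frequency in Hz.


Given values:
  Tube type: closed-open, L = 0.82 m, c = 343 m/s, n = 1
Formula: f_n = (2n - 1) * c / (4 * L)
Compute 2n - 1 = 2*1 - 1 = 1
Compute 4 * L = 4 * 0.82 = 3.28
f = 1 * 343 / 3.28
f = 104.57

104.57 Hz


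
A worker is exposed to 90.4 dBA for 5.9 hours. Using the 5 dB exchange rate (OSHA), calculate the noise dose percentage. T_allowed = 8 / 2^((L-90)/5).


Given values:
  L = 90.4 dBA, T = 5.9 hours
Formula: T_allowed = 8 / 2^((L - 90) / 5)
Compute exponent: (90.4 - 90) / 5 = 0.08
Compute 2^(0.08) = 1.057018
T_allowed = 8 / 1.057018 = 7.568461 hours
Dose = (T / T_allowed) * 100
Dose = (5.9 / 7.568461) * 100 = 77.96

77.96 %


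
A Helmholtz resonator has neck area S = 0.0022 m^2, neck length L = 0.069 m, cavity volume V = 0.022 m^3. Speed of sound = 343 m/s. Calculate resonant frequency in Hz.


Given values:
  S = 0.0022 m^2, L = 0.069 m, V = 0.022 m^3, c = 343 m/s
Formula: f = (c / (2*pi)) * sqrt(S / (V * L))
Compute V * L = 0.022 * 0.069 = 0.001518
Compute S / (V * L) = 0.0022 / 0.001518 = 1.4493
Compute sqrt(1.4493) = 1.203869
Compute c / (2*pi) = 343 / 6.283185 = 54.590148
f = 54.590148 * 1.203869 = 65.72

65.72 Hz


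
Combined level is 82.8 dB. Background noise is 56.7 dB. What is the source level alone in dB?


Given values:
  L_total = 82.8 dB, L_bg = 56.7 dB
Formula: L_source = 10 * log10(10^(L_total/10) - 10^(L_bg/10))
Convert to linear:
  10^(82.8/10) = 190546071.7963
  10^(56.7/10) = 467735.1413
Difference: 190546071.7963 - 467735.1413 = 190078336.655
L_source = 10 * log10(190078336.655) = 82.79

82.79 dB


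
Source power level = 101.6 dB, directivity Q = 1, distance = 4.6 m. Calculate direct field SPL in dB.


Given values:
  Lw = 101.6 dB, Q = 1, r = 4.6 m
Formula: SPL = Lw + 10 * log10(Q / (4 * pi * r^2))
Compute 4 * pi * r^2 = 4 * pi * 4.6^2 = 265.9044
Compute Q / denom = 1 / 265.9044 = 0.00376075
Compute 10 * log10(0.00376075) = -24.2473
SPL = 101.6 + (-24.2473) = 77.35

77.35 dB


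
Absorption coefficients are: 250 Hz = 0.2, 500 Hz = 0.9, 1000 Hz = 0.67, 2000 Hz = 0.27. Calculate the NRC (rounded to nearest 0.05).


Given values:
  a_250 = 0.2, a_500 = 0.9
  a_1000 = 0.67, a_2000 = 0.27
Formula: NRC = (a250 + a500 + a1000 + a2000) / 4
Sum = 0.2 + 0.9 + 0.67 + 0.27 = 2.04
NRC = 2.04 / 4 = 0.51
Rounded to nearest 0.05: 0.5

0.5


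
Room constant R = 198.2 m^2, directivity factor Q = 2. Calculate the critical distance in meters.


Given values:
  R = 198.2 m^2, Q = 2
Formula: d_c = 0.141 * sqrt(Q * R)
Compute Q * R = 2 * 198.2 = 396.4
Compute sqrt(396.4) = 19.9098
d_c = 0.141 * 19.9098 = 2.807

2.807 m


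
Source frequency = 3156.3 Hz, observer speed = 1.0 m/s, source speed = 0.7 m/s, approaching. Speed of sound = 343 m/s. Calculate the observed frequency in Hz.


Given values:
  f_s = 3156.3 Hz, v_o = 1.0 m/s, v_s = 0.7 m/s
  Direction: approaching
Formula: f_o = f_s * (c + v_o) / (c - v_s)
Numerator: c + v_o = 343 + 1.0 = 344.0
Denominator: c - v_s = 343 - 0.7 = 342.3
f_o = 3156.3 * 344.0 / 342.3 = 3171.98

3171.98 Hz


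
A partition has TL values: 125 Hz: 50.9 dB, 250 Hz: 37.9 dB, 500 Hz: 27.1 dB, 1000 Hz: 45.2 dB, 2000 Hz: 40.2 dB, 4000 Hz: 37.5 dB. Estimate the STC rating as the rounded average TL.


Given TL values at each frequency:
  125 Hz: 50.9 dB
  250 Hz: 37.9 dB
  500 Hz: 27.1 dB
  1000 Hz: 45.2 dB
  2000 Hz: 40.2 dB
  4000 Hz: 37.5 dB
Formula: STC ~ round(average of TL values)
Sum = 50.9 + 37.9 + 27.1 + 45.2 + 40.2 + 37.5 = 238.8
Average = 238.8 / 6 = 39.8
Rounded: 40

40


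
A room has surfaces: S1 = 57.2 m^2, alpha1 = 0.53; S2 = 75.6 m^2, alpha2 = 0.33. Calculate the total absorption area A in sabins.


Given surfaces:
  Surface 1: 57.2 * 0.53 = 30.316
  Surface 2: 75.6 * 0.33 = 24.948
Formula: A = sum(Si * alpha_i)
A = 30.316 + 24.948
A = 55.26

55.26 sabins


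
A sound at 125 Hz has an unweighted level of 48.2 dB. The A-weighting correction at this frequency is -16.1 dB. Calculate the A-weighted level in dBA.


Given values:
  SPL = 48.2 dB
  A-weighting at 125 Hz = -16.1 dB
Formula: L_A = SPL + A_weight
L_A = 48.2 + (-16.1)
L_A = 32.1

32.1 dBA


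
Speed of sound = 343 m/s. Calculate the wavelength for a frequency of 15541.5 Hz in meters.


Given values:
  c = 343 m/s, f = 15541.5 Hz
Formula: lambda = c / f
lambda = 343 / 15541.5
lambda = 0.0221

0.0221 m


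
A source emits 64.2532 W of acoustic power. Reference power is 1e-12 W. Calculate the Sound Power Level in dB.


Given values:
  W = 64.2532 W
  W_ref = 1e-12 W
Formula: SWL = 10 * log10(W / W_ref)
Compute ratio: W / W_ref = 64253200000000
Compute log10: log10(64253200000000) = 13.807895
Multiply: SWL = 10 * 13.807895 = 138.08

138.08 dB


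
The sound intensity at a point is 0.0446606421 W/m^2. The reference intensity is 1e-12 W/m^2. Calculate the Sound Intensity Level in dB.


Given values:
  I = 0.0446606421 W/m^2
  I_ref = 1e-12 W/m^2
Formula: SIL = 10 * log10(I / I_ref)
Compute ratio: I / I_ref = 44660642100
Compute log10: log10(44660642100) = 10.649925
Multiply: SIL = 10 * 10.649925 = 106.5

106.5 dB


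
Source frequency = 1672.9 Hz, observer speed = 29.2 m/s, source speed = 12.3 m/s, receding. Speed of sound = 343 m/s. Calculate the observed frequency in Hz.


Given values:
  f_s = 1672.9 Hz, v_o = 29.2 m/s, v_s = 12.3 m/s
  Direction: receding
Formula: f_o = f_s * (c - v_o) / (c + v_s)
Numerator: c - v_o = 343 - 29.2 = 313.8
Denominator: c + v_s = 343 + 12.3 = 355.3
f_o = 1672.9 * 313.8 / 355.3 = 1477.5

1477.5 Hz


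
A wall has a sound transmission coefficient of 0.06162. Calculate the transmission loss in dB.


Given values:
  tau = 0.06162
Formula: TL = 10 * log10(1 / tau)
Compute 1 / tau = 1 / 0.06162 = 16.2285
Compute log10(16.2285) = 1.210278
TL = 10 * 1.210278 = 12.1

12.1 dB


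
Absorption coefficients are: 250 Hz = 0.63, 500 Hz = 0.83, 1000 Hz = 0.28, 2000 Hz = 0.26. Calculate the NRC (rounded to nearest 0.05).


Given values:
  a_250 = 0.63, a_500 = 0.83
  a_1000 = 0.28, a_2000 = 0.26
Formula: NRC = (a250 + a500 + a1000 + a2000) / 4
Sum = 0.63 + 0.83 + 0.28 + 0.26 = 2.0
NRC = 2.0 / 4 = 0.5
Rounded to nearest 0.05: 0.5

0.5


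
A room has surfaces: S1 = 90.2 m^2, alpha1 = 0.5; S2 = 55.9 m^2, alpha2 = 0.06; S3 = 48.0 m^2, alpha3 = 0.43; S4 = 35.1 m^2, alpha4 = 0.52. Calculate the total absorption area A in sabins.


Given surfaces:
  Surface 1: 90.2 * 0.5 = 45.1
  Surface 2: 55.9 * 0.06 = 3.354
  Surface 3: 48.0 * 0.43 = 20.64
  Surface 4: 35.1 * 0.52 = 18.252
Formula: A = sum(Si * alpha_i)
A = 45.1 + 3.354 + 20.64 + 18.252
A = 87.35

87.35 sabins


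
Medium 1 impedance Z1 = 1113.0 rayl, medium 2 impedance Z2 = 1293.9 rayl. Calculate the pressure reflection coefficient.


Given values:
  Z1 = 1113.0 rayl, Z2 = 1293.9 rayl
Formula: R = (Z2 - Z1) / (Z2 + Z1)
Numerator: Z2 - Z1 = 1293.9 - 1113.0 = 180.9
Denominator: Z2 + Z1 = 1293.9 + 1113.0 = 2406.9
R = 180.9 / 2406.9 = 0.0752

0.0752


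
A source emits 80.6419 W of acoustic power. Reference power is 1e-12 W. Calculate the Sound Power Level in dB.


Given values:
  W = 80.6419 W
  W_ref = 1e-12 W
Formula: SWL = 10 * log10(W / W_ref)
Compute ratio: W / W_ref = 80641900000000
Compute log10: log10(80641900000000) = 13.906561
Multiply: SWL = 10 * 13.906561 = 139.07

139.07 dB


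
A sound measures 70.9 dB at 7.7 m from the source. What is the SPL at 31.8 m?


Given values:
  SPL1 = 70.9 dB, r1 = 7.7 m, r2 = 31.8 m
Formula: SPL2 = SPL1 - 20 * log10(r2 / r1)
Compute ratio: r2 / r1 = 31.8 / 7.7 = 4.1299
Compute log10: log10(4.1299) = 0.61594
Compute drop: 20 * 0.61594 = 12.3188
SPL2 = 70.9 - 12.3188 = 58.58

58.58 dB


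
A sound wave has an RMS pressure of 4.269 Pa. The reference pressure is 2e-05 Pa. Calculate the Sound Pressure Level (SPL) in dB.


Given values:
  p = 4.269 Pa
  p_ref = 2e-05 Pa
Formula: SPL = 20 * log10(p / p_ref)
Compute ratio: p / p_ref = 4.269 / 2e-05 = 213450
Compute log10: log10(213450) = 5.329296
Multiply: SPL = 20 * 5.329296 = 106.59

106.59 dB


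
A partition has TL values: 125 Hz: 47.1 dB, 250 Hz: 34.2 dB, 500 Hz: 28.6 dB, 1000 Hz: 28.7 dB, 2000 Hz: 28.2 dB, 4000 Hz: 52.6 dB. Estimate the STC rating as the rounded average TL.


Given TL values at each frequency:
  125 Hz: 47.1 dB
  250 Hz: 34.2 dB
  500 Hz: 28.6 dB
  1000 Hz: 28.7 dB
  2000 Hz: 28.2 dB
  4000 Hz: 52.6 dB
Formula: STC ~ round(average of TL values)
Sum = 47.1 + 34.2 + 28.6 + 28.7 + 28.2 + 52.6 = 219.4
Average = 219.4 / 6 = 36.57
Rounded: 37

37


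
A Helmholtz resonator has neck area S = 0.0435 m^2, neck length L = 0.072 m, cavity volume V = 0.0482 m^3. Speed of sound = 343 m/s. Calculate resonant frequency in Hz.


Given values:
  S = 0.0435 m^2, L = 0.072 m, V = 0.0482 m^3, c = 343 m/s
Formula: f = (c / (2*pi)) * sqrt(S / (V * L))
Compute V * L = 0.0482 * 0.072 = 0.0034704
Compute S / (V * L) = 0.0435 / 0.0034704 = 12.5346
Compute sqrt(12.5346) = 3.540424
Compute c / (2*pi) = 343 / 6.283185 = 54.590148
f = 54.590148 * 3.540424 = 193.27

193.27 Hz


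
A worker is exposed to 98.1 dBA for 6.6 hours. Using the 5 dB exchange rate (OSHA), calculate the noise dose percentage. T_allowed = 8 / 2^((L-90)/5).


Given values:
  L = 98.1 dBA, T = 6.6 hours
Formula: T_allowed = 8 / 2^((L - 90) / 5)
Compute exponent: (98.1 - 90) / 5 = 1.62
Compute 2^(1.62) = 3.07375
T_allowed = 8 / 3.07375 = 2.602684 hours
Dose = (T / T_allowed) * 100
Dose = (6.6 / 2.602684) * 100 = 253.58

253.58 %


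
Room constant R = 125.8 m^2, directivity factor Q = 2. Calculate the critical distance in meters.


Given values:
  R = 125.8 m^2, Q = 2
Formula: d_c = 0.141 * sqrt(Q * R)
Compute Q * R = 2 * 125.8 = 251.6
Compute sqrt(251.6) = 15.8619
d_c = 0.141 * 15.8619 = 2.237

2.237 m


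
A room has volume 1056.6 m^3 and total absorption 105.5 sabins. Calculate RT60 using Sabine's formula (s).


Given values:
  V = 1056.6 m^3
  A = 105.5 sabins
Formula: RT60 = 0.161 * V / A
Numerator: 0.161 * 1056.6 = 170.1126
RT60 = 170.1126 / 105.5 = 1.612

1.612 s


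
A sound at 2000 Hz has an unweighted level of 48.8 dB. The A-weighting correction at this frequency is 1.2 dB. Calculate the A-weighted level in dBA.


Given values:
  SPL = 48.8 dB
  A-weighting at 2000 Hz = 1.2 dB
Formula: L_A = SPL + A_weight
L_A = 48.8 + (1.2)
L_A = 50.0

50.0 dBA


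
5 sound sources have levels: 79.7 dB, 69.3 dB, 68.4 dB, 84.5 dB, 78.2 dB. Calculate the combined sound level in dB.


Formula: L_total = 10 * log10( sum(10^(Li/10)) )
  Source 1: 10^(79.7/10) = 93325430.0797
  Source 2: 10^(69.3/10) = 8511380.382
  Source 3: 10^(68.4/10) = 6918309.7092
  Source 4: 10^(84.5/10) = 281838293.1264
  Source 5: 10^(78.2/10) = 66069344.8008
Sum of linear values = 456662758.0981
L_total = 10 * log10(456662758.0981) = 86.6

86.6 dB


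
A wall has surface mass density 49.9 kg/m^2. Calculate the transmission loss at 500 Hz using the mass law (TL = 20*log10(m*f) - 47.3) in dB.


Given values:
  m = 49.9 kg/m^2, f = 500 Hz
Formula: TL = 20 * log10(m * f) - 47.3
Compute m * f = 49.9 * 500 = 24950.0
Compute log10(24950.0) = 4.397071
Compute 20 * 4.397071 = 87.9414
TL = 87.9414 - 47.3 = 40.64

40.64 dB


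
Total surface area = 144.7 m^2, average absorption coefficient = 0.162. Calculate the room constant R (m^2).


Given values:
  S = 144.7 m^2, alpha = 0.162
Formula: R = S * alpha / (1 - alpha)
Numerator: 144.7 * 0.162 = 23.4414
Denominator: 1 - 0.162 = 0.838
R = 23.4414 / 0.838 = 27.97

27.97 m^2


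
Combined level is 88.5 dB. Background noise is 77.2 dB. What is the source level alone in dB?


Given values:
  L_total = 88.5 dB, L_bg = 77.2 dB
Formula: L_source = 10 * log10(10^(L_total/10) - 10^(L_bg/10))
Convert to linear:
  10^(88.5/10) = 707945784.3841
  10^(77.2/10) = 52480746.025
Difference: 707945784.3841 - 52480746.025 = 655465038.3591
L_source = 10 * log10(655465038.3591) = 88.17

88.17 dB


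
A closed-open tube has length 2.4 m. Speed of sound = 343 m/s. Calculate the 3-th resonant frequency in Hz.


Given values:
  Tube type: closed-open, L = 2.4 m, c = 343 m/s, n = 3
Formula: f_n = (2n - 1) * c / (4 * L)
Compute 2n - 1 = 2*3 - 1 = 5
Compute 4 * L = 4 * 2.4 = 9.6
f = 5 * 343 / 9.6
f = 178.65

178.65 Hz


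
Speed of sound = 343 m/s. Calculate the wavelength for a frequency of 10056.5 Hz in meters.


Given values:
  c = 343 m/s, f = 10056.5 Hz
Formula: lambda = c / f
lambda = 343 / 10056.5
lambda = 0.0341

0.0341 m


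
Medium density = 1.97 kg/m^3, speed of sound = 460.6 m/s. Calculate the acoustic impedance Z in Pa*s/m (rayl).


Given values:
  rho = 1.97 kg/m^3
  c = 460.6 m/s
Formula: Z = rho * c
Z = 1.97 * 460.6
Z = 907.38

907.38 rayl


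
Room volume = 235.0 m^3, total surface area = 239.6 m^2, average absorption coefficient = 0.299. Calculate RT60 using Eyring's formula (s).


Given values:
  V = 235.0 m^3, S = 239.6 m^2, alpha = 0.299
Formula: RT60 = 0.161 * V / (-S * ln(1 - alpha))
Compute ln(1 - 0.299) = ln(0.701) = -0.355247
Denominator: -239.6 * -0.355247 = 85.1172
Numerator: 0.161 * 235.0 = 37.835
RT60 = 37.835 / 85.1172 = 0.445

0.445 s


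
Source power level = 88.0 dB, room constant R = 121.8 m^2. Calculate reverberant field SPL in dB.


Given values:
  Lw = 88.0 dB, R = 121.8 m^2
Formula: SPL = Lw + 10 * log10(4 / R)
Compute 4 / R = 4 / 121.8 = 0.032841
Compute 10 * log10(0.032841) = -14.8358
SPL = 88.0 + (-14.8358) = 73.16

73.16 dB


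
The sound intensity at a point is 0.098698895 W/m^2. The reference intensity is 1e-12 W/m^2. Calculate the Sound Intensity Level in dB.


Given values:
  I = 0.098698895 W/m^2
  I_ref = 1e-12 W/m^2
Formula: SIL = 10 * log10(I / I_ref)
Compute ratio: I / I_ref = 98698895000
Compute log10: log10(98698895000) = 10.994312
Multiply: SIL = 10 * 10.994312 = 109.94

109.94 dB


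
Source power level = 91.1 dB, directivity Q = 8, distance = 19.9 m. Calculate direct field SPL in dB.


Given values:
  Lw = 91.1 dB, Q = 8, r = 19.9 m
Formula: SPL = Lw + 10 * log10(Q / (4 * pi * r^2))
Compute 4 * pi * r^2 = 4 * pi * 19.9^2 = 4976.4084
Compute Q / denom = 8 / 4976.4084 = 0.00160759
Compute 10 * log10(0.00160759) = -27.9382
SPL = 91.1 + (-27.9382) = 63.16

63.16 dB


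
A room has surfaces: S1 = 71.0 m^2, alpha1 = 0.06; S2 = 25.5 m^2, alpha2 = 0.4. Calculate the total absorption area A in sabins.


Given surfaces:
  Surface 1: 71.0 * 0.06 = 4.26
  Surface 2: 25.5 * 0.4 = 10.2
Formula: A = sum(Si * alpha_i)
A = 4.26 + 10.2
A = 14.46

14.46 sabins


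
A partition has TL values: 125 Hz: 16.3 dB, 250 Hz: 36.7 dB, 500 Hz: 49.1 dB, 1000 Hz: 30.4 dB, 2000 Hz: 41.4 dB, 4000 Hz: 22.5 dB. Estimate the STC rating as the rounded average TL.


Given TL values at each frequency:
  125 Hz: 16.3 dB
  250 Hz: 36.7 dB
  500 Hz: 49.1 dB
  1000 Hz: 30.4 dB
  2000 Hz: 41.4 dB
  4000 Hz: 22.5 dB
Formula: STC ~ round(average of TL values)
Sum = 16.3 + 36.7 + 49.1 + 30.4 + 41.4 + 22.5 = 196.4
Average = 196.4 / 6 = 32.73
Rounded: 33

33


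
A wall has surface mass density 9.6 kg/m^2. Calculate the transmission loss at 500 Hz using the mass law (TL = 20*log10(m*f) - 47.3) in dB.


Given values:
  m = 9.6 kg/m^2, f = 500 Hz
Formula: TL = 20 * log10(m * f) - 47.3
Compute m * f = 9.6 * 500 = 4800.0
Compute log10(4800.0) = 3.681241
Compute 20 * 3.681241 = 73.6248
TL = 73.6248 - 47.3 = 26.32

26.32 dB


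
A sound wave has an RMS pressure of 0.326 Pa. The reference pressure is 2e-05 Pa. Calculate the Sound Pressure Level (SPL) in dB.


Given values:
  p = 0.326 Pa
  p_ref = 2e-05 Pa
Formula: SPL = 20 * log10(p / p_ref)
Compute ratio: p / p_ref = 0.326 / 2e-05 = 16300
Compute log10: log10(16300) = 4.212188
Multiply: SPL = 20 * 4.212188 = 84.24

84.24 dB


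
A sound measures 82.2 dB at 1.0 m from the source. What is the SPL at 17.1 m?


Given values:
  SPL1 = 82.2 dB, r1 = 1.0 m, r2 = 17.1 m
Formula: SPL2 = SPL1 - 20 * log10(r2 / r1)
Compute ratio: r2 / r1 = 17.1 / 1.0 = 17.1
Compute log10: log10(17.1) = 1.232996
Compute drop: 20 * 1.232996 = 24.6599
SPL2 = 82.2 - 24.6599 = 57.54

57.54 dB


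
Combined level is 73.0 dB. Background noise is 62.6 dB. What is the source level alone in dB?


Given values:
  L_total = 73.0 dB, L_bg = 62.6 dB
Formula: L_source = 10 * log10(10^(L_total/10) - 10^(L_bg/10))
Convert to linear:
  10^(73.0/10) = 19952623.1497
  10^(62.6/10) = 1819700.8586
Difference: 19952623.1497 - 1819700.8586 = 18132922.2911
L_source = 10 * log10(18132922.2911) = 72.58

72.58 dB


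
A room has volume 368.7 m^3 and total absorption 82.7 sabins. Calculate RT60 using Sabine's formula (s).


Given values:
  V = 368.7 m^3
  A = 82.7 sabins
Formula: RT60 = 0.161 * V / A
Numerator: 0.161 * 368.7 = 59.3607
RT60 = 59.3607 / 82.7 = 0.718

0.718 s


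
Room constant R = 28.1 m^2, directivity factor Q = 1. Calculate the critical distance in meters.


Given values:
  R = 28.1 m^2, Q = 1
Formula: d_c = 0.141 * sqrt(Q * R)
Compute Q * R = 1 * 28.1 = 28.1
Compute sqrt(28.1) = 5.3009
d_c = 0.141 * 5.3009 = 0.747

0.747 m


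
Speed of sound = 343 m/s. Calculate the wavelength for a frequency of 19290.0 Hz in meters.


Given values:
  c = 343 m/s, f = 19290.0 Hz
Formula: lambda = c / f
lambda = 343 / 19290.0
lambda = 0.0178

0.0178 m


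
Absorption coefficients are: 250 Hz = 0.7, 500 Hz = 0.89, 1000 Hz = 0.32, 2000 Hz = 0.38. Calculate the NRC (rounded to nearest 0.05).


Given values:
  a_250 = 0.7, a_500 = 0.89
  a_1000 = 0.32, a_2000 = 0.38
Formula: NRC = (a250 + a500 + a1000 + a2000) / 4
Sum = 0.7 + 0.89 + 0.32 + 0.38 = 2.29
NRC = 2.29 / 4 = 0.5725
Rounded to nearest 0.05: 0.55

0.55


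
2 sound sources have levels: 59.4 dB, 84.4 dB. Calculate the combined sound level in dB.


Formula: L_total = 10 * log10( sum(10^(Li/10)) )
  Source 1: 10^(59.4/10) = 870963.59
  Source 2: 10^(84.4/10) = 275422870.3338
Sum of linear values = 276293833.9238
L_total = 10 * log10(276293833.9238) = 84.41

84.41 dB


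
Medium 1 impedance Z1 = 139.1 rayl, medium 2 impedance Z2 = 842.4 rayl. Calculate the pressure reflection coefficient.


Given values:
  Z1 = 139.1 rayl, Z2 = 842.4 rayl
Formula: R = (Z2 - Z1) / (Z2 + Z1)
Numerator: Z2 - Z1 = 842.4 - 139.1 = 703.3
Denominator: Z2 + Z1 = 842.4 + 139.1 = 981.5
R = 703.3 / 981.5 = 0.7166

0.7166


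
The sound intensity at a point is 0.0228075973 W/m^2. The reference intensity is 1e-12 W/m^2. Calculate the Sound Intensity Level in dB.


Given values:
  I = 0.0228075973 W/m^2
  I_ref = 1e-12 W/m^2
Formula: SIL = 10 * log10(I / I_ref)
Compute ratio: I / I_ref = 22807597300
Compute log10: log10(22807597300) = 10.35808
Multiply: SIL = 10 * 10.35808 = 103.58

103.58 dB


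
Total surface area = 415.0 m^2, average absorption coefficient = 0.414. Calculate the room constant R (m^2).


Given values:
  S = 415.0 m^2, alpha = 0.414
Formula: R = S * alpha / (1 - alpha)
Numerator: 415.0 * 0.414 = 171.81
Denominator: 1 - 0.414 = 0.586
R = 171.81 / 0.586 = 293.19

293.19 m^2


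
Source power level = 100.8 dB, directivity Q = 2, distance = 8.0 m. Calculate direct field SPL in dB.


Given values:
  Lw = 100.8 dB, Q = 2, r = 8.0 m
Formula: SPL = Lw + 10 * log10(Q / (4 * pi * r^2))
Compute 4 * pi * r^2 = 4 * pi * 8.0^2 = 804.2477
Compute Q / denom = 2 / 804.2477 = 0.0024868
Compute 10 * log10(0.0024868) = -26.0436
SPL = 100.8 + (-26.0436) = 74.76

74.76 dB


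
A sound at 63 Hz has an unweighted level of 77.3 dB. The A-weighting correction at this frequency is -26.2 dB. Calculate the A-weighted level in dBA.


Given values:
  SPL = 77.3 dB
  A-weighting at 63 Hz = -26.2 dB
Formula: L_A = SPL + A_weight
L_A = 77.3 + (-26.2)
L_A = 51.1

51.1 dBA


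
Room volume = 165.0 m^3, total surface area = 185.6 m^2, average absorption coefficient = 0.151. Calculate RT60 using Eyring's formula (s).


Given values:
  V = 165.0 m^3, S = 185.6 m^2, alpha = 0.151
Formula: RT60 = 0.161 * V / (-S * ln(1 - alpha))
Compute ln(1 - 0.151) = ln(0.849) = -0.163696
Denominator: -185.6 * -0.163696 = 30.382
Numerator: 0.161 * 165.0 = 26.565
RT60 = 26.565 / 30.382 = 0.874

0.874 s


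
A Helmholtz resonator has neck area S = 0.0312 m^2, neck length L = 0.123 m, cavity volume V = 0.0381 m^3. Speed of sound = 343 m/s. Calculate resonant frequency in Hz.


Given values:
  S = 0.0312 m^2, L = 0.123 m, V = 0.0381 m^3, c = 343 m/s
Formula: f = (c / (2*pi)) * sqrt(S / (V * L))
Compute V * L = 0.0381 * 0.123 = 0.0046863
Compute S / (V * L) = 0.0312 / 0.0046863 = 6.6577
Compute sqrt(6.6577) = 2.580252
Compute c / (2*pi) = 343 / 6.283185 = 54.590148
f = 54.590148 * 2.580252 = 140.86

140.86 Hz


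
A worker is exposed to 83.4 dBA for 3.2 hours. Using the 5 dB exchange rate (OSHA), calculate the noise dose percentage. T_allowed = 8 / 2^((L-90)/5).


Given values:
  L = 83.4 dBA, T = 3.2 hours
Formula: T_allowed = 8 / 2^((L - 90) / 5)
Compute exponent: (83.4 - 90) / 5 = -1.32
Compute 2^(-1.32) = 0.400535
T_allowed = 8 / 0.400535 = 19.973286 hours
Dose = (T / T_allowed) * 100
Dose = (3.2 / 19.973286) * 100 = 16.02

16.02 %


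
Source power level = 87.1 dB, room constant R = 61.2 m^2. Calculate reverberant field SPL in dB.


Given values:
  Lw = 87.1 dB, R = 61.2 m^2
Formula: SPL = Lw + 10 * log10(4 / R)
Compute 4 / R = 4 / 61.2 = 0.065359
Compute 10 * log10(0.065359) = -11.8469
SPL = 87.1 + (-11.8469) = 75.25

75.25 dB


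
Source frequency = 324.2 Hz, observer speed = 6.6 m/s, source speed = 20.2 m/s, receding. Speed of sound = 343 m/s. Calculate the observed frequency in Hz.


Given values:
  f_s = 324.2 Hz, v_o = 6.6 m/s, v_s = 20.2 m/s
  Direction: receding
Formula: f_o = f_s * (c - v_o) / (c + v_s)
Numerator: c - v_o = 343 - 6.6 = 336.4
Denominator: c + v_s = 343 + 20.2 = 363.2
f_o = 324.2 * 336.4 / 363.2 = 300.28

300.28 Hz


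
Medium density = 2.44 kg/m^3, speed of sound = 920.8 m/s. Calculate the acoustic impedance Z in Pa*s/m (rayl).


Given values:
  rho = 2.44 kg/m^3
  c = 920.8 m/s
Formula: Z = rho * c
Z = 2.44 * 920.8
Z = 2246.75

2246.75 rayl


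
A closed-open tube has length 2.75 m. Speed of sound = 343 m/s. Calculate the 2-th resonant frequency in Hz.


Given values:
  Tube type: closed-open, L = 2.75 m, c = 343 m/s, n = 2
Formula: f_n = (2n - 1) * c / (4 * L)
Compute 2n - 1 = 2*2 - 1 = 3
Compute 4 * L = 4 * 2.75 = 11.0
f = 3 * 343 / 11.0
f = 93.55

93.55 Hz


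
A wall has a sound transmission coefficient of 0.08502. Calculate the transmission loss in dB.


Given values:
  tau = 0.08502
Formula: TL = 10 * log10(1 / tau)
Compute 1 / tau = 1 / 0.08502 = 11.7619
Compute log10(11.7619) = 1.070477
TL = 10 * 1.070477 = 10.7

10.7 dB


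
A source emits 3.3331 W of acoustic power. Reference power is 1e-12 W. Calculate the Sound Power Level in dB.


Given values:
  W = 3.3331 W
  W_ref = 1e-12 W
Formula: SWL = 10 * log10(W / W_ref)
Compute ratio: W / W_ref = 3333100000000
Compute log10: log10(3333100000000) = 12.522848
Multiply: SWL = 10 * 12.522848 = 125.23

125.23 dB


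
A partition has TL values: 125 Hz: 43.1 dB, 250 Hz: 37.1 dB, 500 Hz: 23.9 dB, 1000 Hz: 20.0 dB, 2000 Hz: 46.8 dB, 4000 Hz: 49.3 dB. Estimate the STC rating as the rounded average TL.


Given TL values at each frequency:
  125 Hz: 43.1 dB
  250 Hz: 37.1 dB
  500 Hz: 23.9 dB
  1000 Hz: 20.0 dB
  2000 Hz: 46.8 dB
  4000 Hz: 49.3 dB
Formula: STC ~ round(average of TL values)
Sum = 43.1 + 37.1 + 23.9 + 20.0 + 46.8 + 49.3 = 220.2
Average = 220.2 / 6 = 36.7
Rounded: 37

37


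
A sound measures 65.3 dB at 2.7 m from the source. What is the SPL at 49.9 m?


Given values:
  SPL1 = 65.3 dB, r1 = 2.7 m, r2 = 49.9 m
Formula: SPL2 = SPL1 - 20 * log10(r2 / r1)
Compute ratio: r2 / r1 = 49.9 / 2.7 = 18.4815
Compute log10: log10(18.4815) = 1.266737
Compute drop: 20 * 1.266737 = 25.3347
SPL2 = 65.3 - 25.3347 = 39.97

39.97 dB


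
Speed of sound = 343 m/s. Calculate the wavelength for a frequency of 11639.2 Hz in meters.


Given values:
  c = 343 m/s, f = 11639.2 Hz
Formula: lambda = c / f
lambda = 343 / 11639.2
lambda = 0.0295

0.0295 m


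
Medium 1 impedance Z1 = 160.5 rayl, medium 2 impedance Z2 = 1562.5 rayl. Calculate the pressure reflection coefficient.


Given values:
  Z1 = 160.5 rayl, Z2 = 1562.5 rayl
Formula: R = (Z2 - Z1) / (Z2 + Z1)
Numerator: Z2 - Z1 = 1562.5 - 160.5 = 1402.0
Denominator: Z2 + Z1 = 1562.5 + 160.5 = 1723.0
R = 1402.0 / 1723.0 = 0.8137

0.8137


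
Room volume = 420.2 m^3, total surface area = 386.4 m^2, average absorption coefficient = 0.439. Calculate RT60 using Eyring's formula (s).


Given values:
  V = 420.2 m^3, S = 386.4 m^2, alpha = 0.439
Formula: RT60 = 0.161 * V / (-S * ln(1 - alpha))
Compute ln(1 - 0.439) = ln(0.561) = -0.578034
Denominator: -386.4 * -0.578034 = 223.3523
Numerator: 0.161 * 420.2 = 67.6522
RT60 = 67.6522 / 223.3523 = 0.303

0.303 s


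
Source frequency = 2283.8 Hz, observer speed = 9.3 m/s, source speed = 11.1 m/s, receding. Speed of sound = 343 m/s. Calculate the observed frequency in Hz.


Given values:
  f_s = 2283.8 Hz, v_o = 9.3 m/s, v_s = 11.1 m/s
  Direction: receding
Formula: f_o = f_s * (c - v_o) / (c + v_s)
Numerator: c - v_o = 343 - 9.3 = 333.7
Denominator: c + v_s = 343 + 11.1 = 354.1
f_o = 2283.8 * 333.7 / 354.1 = 2152.23

2152.23 Hz


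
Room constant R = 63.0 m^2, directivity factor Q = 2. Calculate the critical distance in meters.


Given values:
  R = 63.0 m^2, Q = 2
Formula: d_c = 0.141 * sqrt(Q * R)
Compute Q * R = 2 * 63.0 = 126.0
Compute sqrt(126.0) = 11.225
d_c = 0.141 * 11.225 = 1.583

1.583 m


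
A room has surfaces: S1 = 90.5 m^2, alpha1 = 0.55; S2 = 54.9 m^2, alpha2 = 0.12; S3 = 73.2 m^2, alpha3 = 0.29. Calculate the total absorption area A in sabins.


Given surfaces:
  Surface 1: 90.5 * 0.55 = 49.775
  Surface 2: 54.9 * 0.12 = 6.588
  Surface 3: 73.2 * 0.29 = 21.228
Formula: A = sum(Si * alpha_i)
A = 49.775 + 6.588 + 21.228
A = 77.59

77.59 sabins


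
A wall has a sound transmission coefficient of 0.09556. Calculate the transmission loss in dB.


Given values:
  tau = 0.09556
Formula: TL = 10 * log10(1 / tau)
Compute 1 / tau = 1 / 0.09556 = 10.4646
Compute log10(10.4646) = 1.019723
TL = 10 * 1.019723 = 10.2

10.2 dB


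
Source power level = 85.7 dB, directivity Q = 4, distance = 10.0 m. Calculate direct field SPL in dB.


Given values:
  Lw = 85.7 dB, Q = 4, r = 10.0 m
Formula: SPL = Lw + 10 * log10(Q / (4 * pi * r^2))
Compute 4 * pi * r^2 = 4 * pi * 10.0^2 = 1256.6371
Compute Q / denom = 4 / 1256.6371 = 0.0031831
Compute 10 * log10(0.0031831) = -24.9715
SPL = 85.7 + (-24.9715) = 60.73

60.73 dB


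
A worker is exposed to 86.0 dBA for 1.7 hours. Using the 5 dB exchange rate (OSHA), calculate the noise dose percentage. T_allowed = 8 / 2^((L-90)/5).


Given values:
  L = 86.0 dBA, T = 1.7 hours
Formula: T_allowed = 8 / 2^((L - 90) / 5)
Compute exponent: (86.0 - 90) / 5 = -0.8
Compute 2^(-0.8) = 0.574349
T_allowed = 8 / 0.574349 = 13.928813 hours
Dose = (T / T_allowed) * 100
Dose = (1.7 / 13.928813) * 100 = 12.2

12.2 %


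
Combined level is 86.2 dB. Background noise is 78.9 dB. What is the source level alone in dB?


Given values:
  L_total = 86.2 dB, L_bg = 78.9 dB
Formula: L_source = 10 * log10(10^(L_total/10) - 10^(L_bg/10))
Convert to linear:
  10^(86.2/10) = 416869383.4703
  10^(78.9/10) = 77624711.6629
Difference: 416869383.4703 - 77624711.6629 = 339244671.8074
L_source = 10 * log10(339244671.8074) = 85.31

85.31 dB


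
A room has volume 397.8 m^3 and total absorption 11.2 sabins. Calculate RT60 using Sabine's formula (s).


Given values:
  V = 397.8 m^3
  A = 11.2 sabins
Formula: RT60 = 0.161 * V / A
Numerator: 0.161 * 397.8 = 64.0458
RT60 = 64.0458 / 11.2 = 5.718

5.718 s


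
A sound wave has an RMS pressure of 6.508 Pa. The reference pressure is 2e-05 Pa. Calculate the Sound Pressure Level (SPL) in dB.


Given values:
  p = 6.508 Pa
  p_ref = 2e-05 Pa
Formula: SPL = 20 * log10(p / p_ref)
Compute ratio: p / p_ref = 6.508 / 2e-05 = 325400
Compute log10: log10(325400) = 5.512418
Multiply: SPL = 20 * 5.512418 = 110.25

110.25 dB
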